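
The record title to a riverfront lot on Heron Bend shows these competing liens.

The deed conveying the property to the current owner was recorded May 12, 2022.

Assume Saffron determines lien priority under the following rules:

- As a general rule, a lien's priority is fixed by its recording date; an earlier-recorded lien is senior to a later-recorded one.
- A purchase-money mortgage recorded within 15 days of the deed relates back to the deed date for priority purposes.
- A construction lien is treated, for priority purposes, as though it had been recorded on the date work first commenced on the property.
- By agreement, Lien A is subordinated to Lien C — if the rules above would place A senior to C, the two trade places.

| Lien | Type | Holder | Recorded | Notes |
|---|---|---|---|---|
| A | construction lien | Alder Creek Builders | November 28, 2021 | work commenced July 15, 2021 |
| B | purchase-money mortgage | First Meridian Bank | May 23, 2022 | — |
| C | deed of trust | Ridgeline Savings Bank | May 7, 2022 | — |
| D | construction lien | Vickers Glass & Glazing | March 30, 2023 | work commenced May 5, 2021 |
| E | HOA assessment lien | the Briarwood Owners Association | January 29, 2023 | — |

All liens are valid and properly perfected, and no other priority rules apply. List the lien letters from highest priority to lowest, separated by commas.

D, C, A, B, E

Adjusting effective dates: A's effective date is July 15, 2021, when work began; B's effective date is the deed date, May 12, 2022; D is treated as recorded May 5, 2021, the work-commencement date.
Sorted by effective date: D (May 5, 2021), A (July 15, 2021), C (May 7, 2022), B (May 12, 2022), E (January 29, 2023).
The subordination applies — A was senior to C — so A and C swap.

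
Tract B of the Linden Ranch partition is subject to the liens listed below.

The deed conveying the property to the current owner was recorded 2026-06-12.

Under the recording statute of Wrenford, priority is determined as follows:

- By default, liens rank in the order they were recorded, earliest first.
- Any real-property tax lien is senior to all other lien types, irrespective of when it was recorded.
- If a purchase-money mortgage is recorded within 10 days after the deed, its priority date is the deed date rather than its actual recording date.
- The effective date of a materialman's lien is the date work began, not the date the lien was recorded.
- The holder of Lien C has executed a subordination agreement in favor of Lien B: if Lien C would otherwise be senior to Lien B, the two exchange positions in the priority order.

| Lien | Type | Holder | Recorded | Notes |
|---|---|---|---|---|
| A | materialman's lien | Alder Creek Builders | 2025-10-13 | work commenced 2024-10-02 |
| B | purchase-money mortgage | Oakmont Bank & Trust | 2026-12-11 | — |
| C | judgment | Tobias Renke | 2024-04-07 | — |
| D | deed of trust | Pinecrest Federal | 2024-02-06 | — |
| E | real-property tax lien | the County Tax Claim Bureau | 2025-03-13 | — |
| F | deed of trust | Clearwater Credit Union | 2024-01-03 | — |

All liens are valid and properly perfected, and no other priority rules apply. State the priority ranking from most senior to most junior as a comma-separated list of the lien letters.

Adjusting effective dates: A relates back to 2024-10-02 (work commenced); B was recorded 182 days after the deed — beyond 10 days — so no relation-back applies.
E is a real-property tax lien, so it outranks all other liens regardless of date.
The other liens, earliest effective date first: F (2024-01-03), D (2024-02-06), C (2024-04-07), A (2024-10-02), B (2026-12-11).
Because C would otherwise rank above B, the subordination swaps them.

E, F, D, B, A, C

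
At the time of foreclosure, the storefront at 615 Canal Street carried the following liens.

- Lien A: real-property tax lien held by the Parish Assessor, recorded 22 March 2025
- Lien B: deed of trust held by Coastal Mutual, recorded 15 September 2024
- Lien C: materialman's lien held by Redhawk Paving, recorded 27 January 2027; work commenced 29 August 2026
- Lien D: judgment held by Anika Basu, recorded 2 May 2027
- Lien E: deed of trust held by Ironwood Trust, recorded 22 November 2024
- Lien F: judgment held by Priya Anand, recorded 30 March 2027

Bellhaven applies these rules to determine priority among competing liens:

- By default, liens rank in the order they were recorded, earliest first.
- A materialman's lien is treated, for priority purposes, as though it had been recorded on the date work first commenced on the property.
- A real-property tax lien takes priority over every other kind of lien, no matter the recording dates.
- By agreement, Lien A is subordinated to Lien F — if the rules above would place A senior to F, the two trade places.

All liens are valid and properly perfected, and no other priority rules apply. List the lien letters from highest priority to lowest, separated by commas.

F, B, E, C, A, D

Adjusting effective dates: C's effective date is 29 August 2026, when work began.
As a real-property tax lien, A is senior to every other lien.
Ordering the rest by effective date: B (15 September 2024), E (22 November 2024), C (29 August 2026), F (30 March 2027), D (2 May 2027).
The subordination applies — A was senior to F — so A and F swap.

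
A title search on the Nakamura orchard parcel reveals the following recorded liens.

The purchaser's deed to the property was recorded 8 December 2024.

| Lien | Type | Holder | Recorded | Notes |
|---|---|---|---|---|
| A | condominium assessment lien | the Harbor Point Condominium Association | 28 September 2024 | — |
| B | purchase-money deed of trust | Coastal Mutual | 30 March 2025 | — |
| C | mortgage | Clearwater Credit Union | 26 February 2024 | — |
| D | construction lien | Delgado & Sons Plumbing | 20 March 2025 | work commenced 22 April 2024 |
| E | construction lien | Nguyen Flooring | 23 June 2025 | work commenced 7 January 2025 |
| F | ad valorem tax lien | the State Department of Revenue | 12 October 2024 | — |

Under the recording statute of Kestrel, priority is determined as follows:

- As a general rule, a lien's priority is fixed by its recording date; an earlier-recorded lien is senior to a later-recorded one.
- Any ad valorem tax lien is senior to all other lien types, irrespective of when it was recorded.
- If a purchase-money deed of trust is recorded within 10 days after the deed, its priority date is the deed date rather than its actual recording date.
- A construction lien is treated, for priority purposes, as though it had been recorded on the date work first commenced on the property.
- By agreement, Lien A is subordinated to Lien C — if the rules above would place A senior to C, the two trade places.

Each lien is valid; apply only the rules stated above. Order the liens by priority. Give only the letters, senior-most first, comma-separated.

F, C, D, A, E, B

Effective dates after the stated exceptions: B was recorded 112 days after the deed, outside the 10-day window, so it keeps its recording date; D relates back to 22 April 2024 (work commenced); E's effective date is 7 January 2025, when work began.
F is an ad valorem tax lien, so it outranks all other liens regardless of date.
Among the remaining liens, by effective date: C (26 February 2024), D (22 April 2024), A (28 September 2024), E (7 January 2025), B (30 March 2025).
A is already junior to C, so the subordination agreement changes nothing.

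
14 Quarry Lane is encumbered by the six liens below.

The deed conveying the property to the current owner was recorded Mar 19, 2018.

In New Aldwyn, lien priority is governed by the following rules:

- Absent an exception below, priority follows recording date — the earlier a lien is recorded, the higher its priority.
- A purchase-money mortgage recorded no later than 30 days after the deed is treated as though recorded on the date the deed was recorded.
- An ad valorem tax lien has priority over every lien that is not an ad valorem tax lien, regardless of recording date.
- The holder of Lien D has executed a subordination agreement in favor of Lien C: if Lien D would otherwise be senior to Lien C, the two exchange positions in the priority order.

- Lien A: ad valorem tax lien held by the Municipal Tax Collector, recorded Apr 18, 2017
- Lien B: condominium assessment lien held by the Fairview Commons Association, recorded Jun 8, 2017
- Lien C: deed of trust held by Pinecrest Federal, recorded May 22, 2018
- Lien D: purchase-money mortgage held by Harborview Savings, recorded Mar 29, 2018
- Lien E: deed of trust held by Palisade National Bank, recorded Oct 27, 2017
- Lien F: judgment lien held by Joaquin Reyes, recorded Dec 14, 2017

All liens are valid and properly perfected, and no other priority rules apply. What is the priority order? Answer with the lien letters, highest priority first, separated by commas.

Effective dates after the stated exceptions: D relates back to the deed date Mar 19, 2018.
As an ad valorem tax lien, A is senior to every other lien.
Remaining liens by effective date: B (Jun 8, 2017), E (Oct 27, 2017), F (Dec 14, 2017), D (Mar 19, 2018), C (May 22, 2018).
The subordination applies — D was senior to C — so D and C swap.

A, B, E, F, C, D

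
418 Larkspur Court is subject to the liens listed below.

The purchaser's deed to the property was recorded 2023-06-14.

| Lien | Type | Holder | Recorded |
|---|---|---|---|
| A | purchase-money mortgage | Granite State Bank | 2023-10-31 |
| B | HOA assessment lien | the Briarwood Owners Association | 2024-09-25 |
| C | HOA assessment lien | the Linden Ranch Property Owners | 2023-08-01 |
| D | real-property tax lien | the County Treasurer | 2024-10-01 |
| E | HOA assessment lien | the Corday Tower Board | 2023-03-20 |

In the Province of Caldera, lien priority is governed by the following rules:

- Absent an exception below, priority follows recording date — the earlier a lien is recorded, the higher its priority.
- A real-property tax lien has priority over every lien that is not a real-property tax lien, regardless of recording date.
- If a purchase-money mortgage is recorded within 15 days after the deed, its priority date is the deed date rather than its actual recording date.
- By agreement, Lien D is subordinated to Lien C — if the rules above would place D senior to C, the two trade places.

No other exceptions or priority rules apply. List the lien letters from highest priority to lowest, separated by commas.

C, E, D, A, B

Effective dates: A was recorded 139 days after the deed, outside the 15-day window, so it keeps its recording date.
As a real-property tax lien, D is senior to every other lien.
Remaining liens by effective date: E (2023-03-20), C (2023-08-01), A (2023-10-31), B (2024-09-25).
D is senior to C before the subordination, so the two trade places.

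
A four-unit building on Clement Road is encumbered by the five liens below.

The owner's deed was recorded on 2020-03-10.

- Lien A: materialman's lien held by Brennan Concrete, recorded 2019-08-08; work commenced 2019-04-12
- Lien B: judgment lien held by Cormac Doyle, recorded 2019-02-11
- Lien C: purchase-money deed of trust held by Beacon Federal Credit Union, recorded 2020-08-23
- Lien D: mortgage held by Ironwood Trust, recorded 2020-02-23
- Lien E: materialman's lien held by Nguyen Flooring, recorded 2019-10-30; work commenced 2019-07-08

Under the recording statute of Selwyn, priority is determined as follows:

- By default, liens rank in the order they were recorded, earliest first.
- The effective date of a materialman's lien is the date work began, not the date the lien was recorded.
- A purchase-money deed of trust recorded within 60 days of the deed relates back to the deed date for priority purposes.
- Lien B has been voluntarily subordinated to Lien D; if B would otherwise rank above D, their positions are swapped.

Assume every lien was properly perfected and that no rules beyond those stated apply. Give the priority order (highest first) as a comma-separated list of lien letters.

D, A, E, B, C

Effective dates: A's effective date is 2019-04-12, when work began; C was recorded 166 days after the deed — beyond 60 days — so no relation-back applies; E relates back to 2019-07-08 (work commenced).
By effective date, earliest first: B (2019-02-11), A (2019-04-12), E (2019-07-08), D (2020-02-23), C (2020-08-23).
B is senior to D before the subordination, so the two trade places.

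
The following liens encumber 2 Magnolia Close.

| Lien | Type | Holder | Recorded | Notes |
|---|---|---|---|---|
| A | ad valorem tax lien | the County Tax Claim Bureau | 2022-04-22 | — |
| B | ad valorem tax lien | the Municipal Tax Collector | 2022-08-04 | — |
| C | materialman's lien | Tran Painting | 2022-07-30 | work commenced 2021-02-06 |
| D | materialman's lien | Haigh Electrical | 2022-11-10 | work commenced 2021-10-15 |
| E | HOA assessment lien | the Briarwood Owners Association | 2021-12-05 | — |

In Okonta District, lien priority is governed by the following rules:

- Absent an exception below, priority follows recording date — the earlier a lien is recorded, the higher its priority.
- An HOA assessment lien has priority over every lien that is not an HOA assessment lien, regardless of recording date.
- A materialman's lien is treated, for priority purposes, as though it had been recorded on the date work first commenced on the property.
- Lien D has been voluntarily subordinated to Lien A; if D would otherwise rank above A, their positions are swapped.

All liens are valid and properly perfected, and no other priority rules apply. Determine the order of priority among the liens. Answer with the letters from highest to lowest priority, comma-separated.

First, effective dates: C's effective date is 2021-02-06, when work began; D's effective date is 2021-10-15, when work began.
E, as an HOA assessment lien, has superpriority and ranks first.
Remaining liens by effective date: C (2021-02-06), D (2021-10-15), A (2022-04-22), B (2022-08-04).
D would otherwise be senior to A, so under the subordination agreement D and A exchange positions.

E, C, A, D, B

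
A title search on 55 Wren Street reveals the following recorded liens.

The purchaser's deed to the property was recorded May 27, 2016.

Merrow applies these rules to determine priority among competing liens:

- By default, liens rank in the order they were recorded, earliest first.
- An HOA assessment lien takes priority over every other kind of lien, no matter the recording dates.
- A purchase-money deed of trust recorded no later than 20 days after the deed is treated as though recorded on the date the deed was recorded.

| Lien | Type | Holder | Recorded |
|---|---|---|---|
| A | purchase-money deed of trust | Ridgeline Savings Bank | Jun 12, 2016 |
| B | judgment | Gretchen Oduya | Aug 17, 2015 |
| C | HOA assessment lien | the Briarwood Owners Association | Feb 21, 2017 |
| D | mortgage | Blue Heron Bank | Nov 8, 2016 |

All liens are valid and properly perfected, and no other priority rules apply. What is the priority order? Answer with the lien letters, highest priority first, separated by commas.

Effective dates: A was recorded within the 20-day window, so its effective date is the deed date May 27, 2016.
As an HOA assessment lien, C is senior to every other lien.
Ordering the rest by effective date: B (Aug 17, 2015), A (May 27, 2016), D (Nov 8, 2016).

C, B, A, D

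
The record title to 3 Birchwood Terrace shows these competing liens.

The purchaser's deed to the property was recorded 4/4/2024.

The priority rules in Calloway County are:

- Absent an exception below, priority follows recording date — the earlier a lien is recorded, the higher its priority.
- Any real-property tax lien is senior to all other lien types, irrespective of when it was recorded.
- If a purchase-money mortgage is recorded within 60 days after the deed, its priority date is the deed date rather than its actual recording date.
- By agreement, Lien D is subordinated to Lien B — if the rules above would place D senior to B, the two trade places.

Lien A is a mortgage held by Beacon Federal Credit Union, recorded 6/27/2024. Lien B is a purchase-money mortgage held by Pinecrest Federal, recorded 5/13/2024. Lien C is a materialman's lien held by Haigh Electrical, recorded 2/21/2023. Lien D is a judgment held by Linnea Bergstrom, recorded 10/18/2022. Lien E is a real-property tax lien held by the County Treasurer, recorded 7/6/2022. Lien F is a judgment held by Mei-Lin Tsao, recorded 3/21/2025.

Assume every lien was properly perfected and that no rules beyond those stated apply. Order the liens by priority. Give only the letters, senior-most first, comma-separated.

Effective dates: B's effective date is the deed date, 4/4/2024.
E, as a real-property tax lien, has superpriority and ranks first.
Among the remaining liens, by effective date: D (10/18/2022), C (2/21/2023), B (4/4/2024), A (6/27/2024), F (3/21/2025).
D would otherwise be senior to B, so under the subordination agreement D and B exchange positions.

E, B, C, D, A, F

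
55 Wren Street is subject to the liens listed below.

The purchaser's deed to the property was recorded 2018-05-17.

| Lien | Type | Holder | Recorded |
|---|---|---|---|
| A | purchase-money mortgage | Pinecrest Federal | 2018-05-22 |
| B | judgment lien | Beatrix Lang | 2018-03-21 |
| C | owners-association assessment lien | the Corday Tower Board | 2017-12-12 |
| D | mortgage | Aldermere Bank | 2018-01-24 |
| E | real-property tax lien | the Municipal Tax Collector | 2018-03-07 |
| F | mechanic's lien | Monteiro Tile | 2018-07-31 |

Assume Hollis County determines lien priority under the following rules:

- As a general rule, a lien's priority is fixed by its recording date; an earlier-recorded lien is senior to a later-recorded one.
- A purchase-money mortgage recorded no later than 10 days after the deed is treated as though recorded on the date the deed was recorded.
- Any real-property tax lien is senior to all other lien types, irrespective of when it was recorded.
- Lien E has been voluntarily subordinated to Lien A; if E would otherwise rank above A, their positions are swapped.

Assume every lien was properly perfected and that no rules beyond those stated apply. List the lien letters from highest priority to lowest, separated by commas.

A, C, D, B, E, F

First, effective dates: A's effective date is the deed date, 2018-05-17.
E is a real-property tax lien and takes priority over every other lien.
The other liens, earliest effective date first: C (2017-12-12), D (2018-01-24), B (2018-03-21), A (2018-05-17), F (2018-07-31).
The subordination applies — E was senior to A — so E and A swap.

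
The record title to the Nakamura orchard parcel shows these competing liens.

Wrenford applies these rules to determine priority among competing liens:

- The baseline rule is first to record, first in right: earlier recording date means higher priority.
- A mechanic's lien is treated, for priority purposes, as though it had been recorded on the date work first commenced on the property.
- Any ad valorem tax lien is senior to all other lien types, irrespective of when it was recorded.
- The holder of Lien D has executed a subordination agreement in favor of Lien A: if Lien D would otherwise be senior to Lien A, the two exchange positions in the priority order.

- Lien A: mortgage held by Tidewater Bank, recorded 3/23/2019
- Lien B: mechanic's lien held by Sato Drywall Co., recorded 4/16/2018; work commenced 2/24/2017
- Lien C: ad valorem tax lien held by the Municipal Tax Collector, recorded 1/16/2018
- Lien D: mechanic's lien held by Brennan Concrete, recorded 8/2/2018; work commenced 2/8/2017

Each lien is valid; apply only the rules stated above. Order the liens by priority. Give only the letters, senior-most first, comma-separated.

C, A, B, D

First, effective dates: B relates back to 2/24/2017 (work commenced); D relates back to 2/8/2017 (work commenced).
As an ad valorem tax lien, C is senior to every other lien.
Ordering the rest by effective date: D (2/8/2017), B (2/24/2017), A (3/23/2019).
The subordination applies — D was senior to A — so D and A swap.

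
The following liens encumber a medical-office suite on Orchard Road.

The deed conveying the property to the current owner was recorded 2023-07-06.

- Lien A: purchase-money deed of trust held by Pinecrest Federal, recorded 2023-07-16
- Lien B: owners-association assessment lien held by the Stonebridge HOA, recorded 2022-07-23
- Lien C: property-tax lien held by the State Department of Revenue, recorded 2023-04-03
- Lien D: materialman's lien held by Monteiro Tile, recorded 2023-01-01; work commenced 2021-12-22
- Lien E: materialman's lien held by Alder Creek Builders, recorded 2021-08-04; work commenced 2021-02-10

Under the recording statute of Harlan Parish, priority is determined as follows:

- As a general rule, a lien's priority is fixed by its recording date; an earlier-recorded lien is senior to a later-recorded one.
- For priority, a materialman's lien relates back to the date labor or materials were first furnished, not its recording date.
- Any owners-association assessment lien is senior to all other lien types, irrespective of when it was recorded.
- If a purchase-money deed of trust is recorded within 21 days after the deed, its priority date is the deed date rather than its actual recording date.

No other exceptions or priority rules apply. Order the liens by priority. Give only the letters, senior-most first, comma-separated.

Effective dates: A relates back to the deed date 2023-07-06; D is treated as recorded 2021-12-22, the work-commencement date; E is treated as recorded 2021-02-10, the work-commencement date.
As an owners-association assessment lien, B is senior to every other lien.
Among the remaining liens, by effective date: E (2021-02-10), D (2021-12-22), C (2023-04-03), A (2023-07-06).

B, E, D, C, A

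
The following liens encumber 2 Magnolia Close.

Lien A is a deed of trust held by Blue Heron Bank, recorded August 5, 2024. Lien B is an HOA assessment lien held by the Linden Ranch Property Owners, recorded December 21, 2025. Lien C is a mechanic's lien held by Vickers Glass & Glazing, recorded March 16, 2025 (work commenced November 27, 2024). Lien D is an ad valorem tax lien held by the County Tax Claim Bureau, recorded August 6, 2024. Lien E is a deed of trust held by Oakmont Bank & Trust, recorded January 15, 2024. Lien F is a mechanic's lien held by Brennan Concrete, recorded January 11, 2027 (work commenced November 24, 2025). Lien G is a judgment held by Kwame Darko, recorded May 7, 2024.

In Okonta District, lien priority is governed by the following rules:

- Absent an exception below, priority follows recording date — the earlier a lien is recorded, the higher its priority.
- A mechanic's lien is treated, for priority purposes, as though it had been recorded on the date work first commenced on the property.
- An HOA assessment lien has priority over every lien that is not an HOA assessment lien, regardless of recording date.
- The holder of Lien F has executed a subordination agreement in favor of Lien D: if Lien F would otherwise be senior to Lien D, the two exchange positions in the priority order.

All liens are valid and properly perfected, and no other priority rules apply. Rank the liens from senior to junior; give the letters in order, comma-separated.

B, E, G, A, D, C, F

Adjusting effective dates: C's effective date is November 27, 2024, when work began; F relates back to November 24, 2025 (work commenced).
B, as an HOA assessment lien, has superpriority and ranks first.
Remaining liens by effective date: E (January 15, 2024), G (May 7, 2024), A (August 5, 2024), D (August 6, 2024), C (November 27, 2024), F (November 24, 2025).
F is already junior to D, so the subordination agreement changes nothing.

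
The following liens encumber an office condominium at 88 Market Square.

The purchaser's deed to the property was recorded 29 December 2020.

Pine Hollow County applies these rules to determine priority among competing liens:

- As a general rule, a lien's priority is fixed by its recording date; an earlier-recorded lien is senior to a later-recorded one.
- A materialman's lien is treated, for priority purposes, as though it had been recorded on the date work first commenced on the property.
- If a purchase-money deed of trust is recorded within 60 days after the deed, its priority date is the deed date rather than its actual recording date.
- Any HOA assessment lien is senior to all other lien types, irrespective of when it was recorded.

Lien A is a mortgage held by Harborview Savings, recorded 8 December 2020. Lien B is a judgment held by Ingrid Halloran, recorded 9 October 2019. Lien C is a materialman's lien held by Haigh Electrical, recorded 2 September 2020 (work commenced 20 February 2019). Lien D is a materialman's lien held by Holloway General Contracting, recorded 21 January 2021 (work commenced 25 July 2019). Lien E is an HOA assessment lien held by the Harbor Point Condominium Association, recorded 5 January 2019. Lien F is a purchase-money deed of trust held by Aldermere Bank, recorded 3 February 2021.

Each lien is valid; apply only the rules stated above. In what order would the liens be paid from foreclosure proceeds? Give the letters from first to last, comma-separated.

E, C, D, B, A, F

Adjusting effective dates: C's effective date is 20 February 2019, when work began; D is treated as recorded 25 July 2019, the work-commencement date; F's effective date is the deed date, 29 December 2020.
E is an HOA assessment lien, so it outranks all other liens regardless of date.
Remaining liens by effective date: C (20 February 2019), D (25 July 2019), B (9 October 2019), A (8 December 2020), F (29 December 2020).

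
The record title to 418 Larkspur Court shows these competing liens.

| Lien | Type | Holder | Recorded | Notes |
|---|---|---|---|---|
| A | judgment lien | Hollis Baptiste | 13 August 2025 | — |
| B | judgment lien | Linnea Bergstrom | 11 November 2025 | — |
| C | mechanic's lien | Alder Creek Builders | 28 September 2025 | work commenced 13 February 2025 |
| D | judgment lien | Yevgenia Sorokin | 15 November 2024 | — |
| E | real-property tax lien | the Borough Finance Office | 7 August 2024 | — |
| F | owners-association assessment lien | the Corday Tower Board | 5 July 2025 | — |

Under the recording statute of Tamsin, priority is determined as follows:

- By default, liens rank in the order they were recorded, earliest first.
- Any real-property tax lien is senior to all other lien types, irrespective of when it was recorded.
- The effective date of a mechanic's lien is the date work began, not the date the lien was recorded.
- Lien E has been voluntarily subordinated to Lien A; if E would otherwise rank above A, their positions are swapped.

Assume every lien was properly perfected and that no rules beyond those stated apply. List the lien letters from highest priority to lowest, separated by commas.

A, D, C, F, E, B

Adjusting effective dates: C is treated as recorded 13 February 2025, the work-commencement date.
E is a real-property tax lien and takes priority over every other lien.
Remaining liens by effective date: D (15 November 2024), C (13 February 2025), F (5 July 2025), A (13 August 2025), B (11 November 2025).
E would otherwise be senior to A, so under the subordination agreement E and A exchange positions.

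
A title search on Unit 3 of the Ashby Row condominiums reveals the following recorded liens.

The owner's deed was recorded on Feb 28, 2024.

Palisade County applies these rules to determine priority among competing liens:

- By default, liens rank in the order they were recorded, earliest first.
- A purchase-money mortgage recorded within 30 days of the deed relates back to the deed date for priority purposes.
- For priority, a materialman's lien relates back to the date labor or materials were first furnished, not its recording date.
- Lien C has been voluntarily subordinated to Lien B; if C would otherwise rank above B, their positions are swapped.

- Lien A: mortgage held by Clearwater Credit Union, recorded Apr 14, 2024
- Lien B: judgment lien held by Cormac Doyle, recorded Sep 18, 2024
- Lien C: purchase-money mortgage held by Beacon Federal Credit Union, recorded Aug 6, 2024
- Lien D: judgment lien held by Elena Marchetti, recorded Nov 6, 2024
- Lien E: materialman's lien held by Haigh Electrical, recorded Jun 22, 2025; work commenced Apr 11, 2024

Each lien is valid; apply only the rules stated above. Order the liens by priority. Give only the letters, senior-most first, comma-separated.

Adjusting effective dates: C was recorded 160 days after the deed, outside the 30-day window, so it keeps its recording date; E is treated as recorded Apr 11, 2024, the work-commencement date.
By effective date, earliest first: E (Apr 11, 2024), A (Apr 14, 2024), C (Aug 6, 2024), B (Sep 18, 2024), D (Nov 6, 2024).
C is senior to B before the subordination, so the two trade places.

E, A, B, C, D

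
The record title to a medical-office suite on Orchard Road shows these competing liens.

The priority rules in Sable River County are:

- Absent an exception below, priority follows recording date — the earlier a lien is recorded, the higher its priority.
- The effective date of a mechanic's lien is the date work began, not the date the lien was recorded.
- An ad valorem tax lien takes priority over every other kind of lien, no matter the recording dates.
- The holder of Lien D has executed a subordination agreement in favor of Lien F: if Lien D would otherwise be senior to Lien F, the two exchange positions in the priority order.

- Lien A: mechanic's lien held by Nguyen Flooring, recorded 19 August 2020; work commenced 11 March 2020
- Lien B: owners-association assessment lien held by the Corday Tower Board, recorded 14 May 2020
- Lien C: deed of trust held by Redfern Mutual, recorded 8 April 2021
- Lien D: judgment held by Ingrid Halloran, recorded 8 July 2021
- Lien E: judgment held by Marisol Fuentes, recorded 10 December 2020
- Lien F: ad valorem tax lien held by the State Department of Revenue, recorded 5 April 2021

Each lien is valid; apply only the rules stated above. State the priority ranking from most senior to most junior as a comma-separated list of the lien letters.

F, A, B, E, C, D

Adjusting effective dates: A's effective date is 11 March 2020, when work began.
F is an ad valorem tax lien, so it outranks all other liens regardless of date.
Ordering the rest by effective date: A (11 March 2020), B (14 May 2020), E (10 December 2020), C (8 April 2021), D (8 July 2021).
D is already junior to F, so the subordination agreement changes nothing.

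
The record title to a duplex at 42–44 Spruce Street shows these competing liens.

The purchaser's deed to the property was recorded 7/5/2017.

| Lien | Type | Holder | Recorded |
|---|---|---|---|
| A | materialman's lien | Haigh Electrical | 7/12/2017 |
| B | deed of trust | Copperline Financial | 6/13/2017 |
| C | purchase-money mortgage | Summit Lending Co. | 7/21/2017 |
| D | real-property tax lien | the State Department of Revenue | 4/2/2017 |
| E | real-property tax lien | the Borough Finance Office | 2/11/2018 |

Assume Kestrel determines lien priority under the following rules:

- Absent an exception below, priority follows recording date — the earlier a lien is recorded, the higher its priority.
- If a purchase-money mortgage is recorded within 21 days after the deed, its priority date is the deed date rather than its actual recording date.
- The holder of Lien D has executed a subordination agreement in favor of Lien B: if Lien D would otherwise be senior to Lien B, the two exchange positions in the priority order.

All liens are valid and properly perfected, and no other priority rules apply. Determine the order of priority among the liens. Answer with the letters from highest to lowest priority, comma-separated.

First, effective dates: C was recorded within the 21-day window, so its effective date is the deed date 7/5/2017.
By effective date: D (4/2/2017), B (6/13/2017), C (7/5/2017), A (7/12/2017), E (2/11/2018).
Because D would otherwise rank above B, the subordination swaps them.

B, D, C, A, E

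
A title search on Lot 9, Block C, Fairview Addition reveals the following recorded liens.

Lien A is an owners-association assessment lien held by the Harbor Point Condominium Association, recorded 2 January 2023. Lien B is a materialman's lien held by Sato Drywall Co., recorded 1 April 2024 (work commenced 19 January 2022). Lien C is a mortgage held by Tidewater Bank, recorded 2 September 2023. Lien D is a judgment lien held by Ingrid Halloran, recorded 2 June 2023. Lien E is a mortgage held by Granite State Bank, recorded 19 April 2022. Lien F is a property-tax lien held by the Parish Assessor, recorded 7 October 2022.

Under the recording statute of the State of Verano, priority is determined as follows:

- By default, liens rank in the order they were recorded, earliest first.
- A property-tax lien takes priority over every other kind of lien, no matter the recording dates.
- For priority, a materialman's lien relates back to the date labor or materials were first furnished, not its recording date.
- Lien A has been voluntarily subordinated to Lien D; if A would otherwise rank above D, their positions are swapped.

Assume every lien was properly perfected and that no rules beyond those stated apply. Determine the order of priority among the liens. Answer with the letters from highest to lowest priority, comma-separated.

F, B, E, D, A, C

Adjusting effective dates: B's effective date is 19 January 2022, when work began.
F is a property-tax lien and takes priority over every other lien.
Among the remaining liens, by effective date: B (19 January 2022), E (19 April 2022), A (2 January 2023), D (2 June 2023), C (2 September 2023).
Because A would otherwise rank above D, the subordination swaps them.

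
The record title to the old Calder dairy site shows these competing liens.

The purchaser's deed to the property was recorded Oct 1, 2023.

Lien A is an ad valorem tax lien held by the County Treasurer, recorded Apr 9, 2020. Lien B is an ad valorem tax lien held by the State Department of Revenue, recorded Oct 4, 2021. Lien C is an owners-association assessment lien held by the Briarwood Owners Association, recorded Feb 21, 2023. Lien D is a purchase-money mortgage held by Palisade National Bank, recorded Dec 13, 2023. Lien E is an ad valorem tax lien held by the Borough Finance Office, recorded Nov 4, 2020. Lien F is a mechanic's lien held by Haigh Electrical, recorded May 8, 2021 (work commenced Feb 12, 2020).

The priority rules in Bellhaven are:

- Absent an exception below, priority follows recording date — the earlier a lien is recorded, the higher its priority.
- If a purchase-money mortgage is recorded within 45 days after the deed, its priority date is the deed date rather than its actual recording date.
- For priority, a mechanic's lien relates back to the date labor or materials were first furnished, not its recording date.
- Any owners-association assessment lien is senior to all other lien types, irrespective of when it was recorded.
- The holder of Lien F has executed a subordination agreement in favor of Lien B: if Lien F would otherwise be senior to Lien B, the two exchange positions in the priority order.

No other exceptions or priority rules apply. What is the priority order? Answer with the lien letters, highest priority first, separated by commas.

Adjusting effective dates: D was recorded 73 days after the deed, outside the 45-day window, so it keeps its recording date; F is treated as recorded Feb 12, 2020, the work-commencement date.
C is an owners-association assessment lien, so it outranks all other liens regardless of date.
Among the remaining liens, by effective date: F (Feb 12, 2020), A (Apr 9, 2020), E (Nov 4, 2020), B (Oct 4, 2021), D (Dec 13, 2023).
F is senior to B before the subordination, so the two trade places.

C, B, A, E, F, D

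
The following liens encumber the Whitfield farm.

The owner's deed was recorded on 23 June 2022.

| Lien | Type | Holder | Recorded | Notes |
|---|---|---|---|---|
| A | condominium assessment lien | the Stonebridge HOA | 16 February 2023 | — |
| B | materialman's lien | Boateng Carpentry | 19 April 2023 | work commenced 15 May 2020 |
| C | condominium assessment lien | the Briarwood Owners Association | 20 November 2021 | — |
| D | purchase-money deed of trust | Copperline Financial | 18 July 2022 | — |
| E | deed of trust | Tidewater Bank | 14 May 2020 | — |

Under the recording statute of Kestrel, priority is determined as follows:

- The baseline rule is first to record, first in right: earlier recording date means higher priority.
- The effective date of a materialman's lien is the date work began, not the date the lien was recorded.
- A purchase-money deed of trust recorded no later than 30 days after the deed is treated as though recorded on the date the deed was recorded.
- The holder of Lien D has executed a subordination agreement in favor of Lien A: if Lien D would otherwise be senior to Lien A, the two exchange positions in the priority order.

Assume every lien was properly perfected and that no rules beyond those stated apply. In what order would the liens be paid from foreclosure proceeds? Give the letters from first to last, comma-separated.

E, B, C, A, D

Effective dates: B is treated as recorded 15 May 2020, the work-commencement date; D was recorded within the 30-day window, so its effective date is the deed date 23 June 2022.
Ordering by effective date: E (14 May 2020), B (15 May 2020), C (20 November 2021), D (23 June 2022), A (16 February 2023).
D is senior to A before the subordination, so the two trade places.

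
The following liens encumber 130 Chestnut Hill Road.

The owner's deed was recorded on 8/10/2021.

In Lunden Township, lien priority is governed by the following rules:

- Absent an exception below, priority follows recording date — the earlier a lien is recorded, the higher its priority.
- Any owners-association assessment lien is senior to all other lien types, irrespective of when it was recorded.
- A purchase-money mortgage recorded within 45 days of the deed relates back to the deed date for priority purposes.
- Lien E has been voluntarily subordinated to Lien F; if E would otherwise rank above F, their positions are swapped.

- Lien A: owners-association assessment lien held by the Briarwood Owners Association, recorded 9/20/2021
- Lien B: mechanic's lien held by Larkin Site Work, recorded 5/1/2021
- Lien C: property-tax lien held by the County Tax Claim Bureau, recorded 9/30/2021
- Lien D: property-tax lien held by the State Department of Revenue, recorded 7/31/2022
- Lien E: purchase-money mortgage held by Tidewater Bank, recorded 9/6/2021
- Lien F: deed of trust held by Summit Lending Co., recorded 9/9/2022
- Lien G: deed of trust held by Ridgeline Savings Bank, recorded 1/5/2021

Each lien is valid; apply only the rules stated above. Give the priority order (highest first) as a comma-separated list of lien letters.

A, G, B, F, C, D, E

Effective dates after the stated exceptions: E relates back to the deed date 8/10/2021.
As an owners-association assessment lien, A is senior to every other lien.
Among the remaining liens, by effective date: G (1/5/2021), B (5/1/2021), E (8/10/2021), C (9/30/2021), D (7/31/2022), F (9/9/2022).
The subordination applies — E was senior to F — so E and F swap.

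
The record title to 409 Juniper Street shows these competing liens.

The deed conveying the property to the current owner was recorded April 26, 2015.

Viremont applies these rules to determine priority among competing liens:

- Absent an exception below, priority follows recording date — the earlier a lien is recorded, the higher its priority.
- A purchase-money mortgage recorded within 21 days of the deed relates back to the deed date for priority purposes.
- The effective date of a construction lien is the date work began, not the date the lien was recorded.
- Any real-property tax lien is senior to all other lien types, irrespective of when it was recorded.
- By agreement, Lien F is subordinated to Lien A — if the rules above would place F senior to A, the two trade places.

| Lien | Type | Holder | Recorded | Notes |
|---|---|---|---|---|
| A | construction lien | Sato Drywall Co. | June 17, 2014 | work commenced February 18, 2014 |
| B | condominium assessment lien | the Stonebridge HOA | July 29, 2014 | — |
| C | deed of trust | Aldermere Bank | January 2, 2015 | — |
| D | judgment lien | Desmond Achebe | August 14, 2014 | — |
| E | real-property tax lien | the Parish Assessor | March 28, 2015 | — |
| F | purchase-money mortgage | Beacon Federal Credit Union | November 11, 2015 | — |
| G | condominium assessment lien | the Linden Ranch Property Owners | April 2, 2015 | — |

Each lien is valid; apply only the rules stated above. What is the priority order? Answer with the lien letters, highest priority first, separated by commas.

Adjusting effective dates: A's effective date is February 18, 2014, when work began; F was recorded 199 days after the deed, outside the 21-day window, so it keeps its recording date.
E is a real-property tax lien and takes priority over every other lien.
Remaining liens by effective date: A (February 18, 2014), B (July 29, 2014), D (August 14, 2014), C (January 2, 2015), G (April 2, 2015), F (November 11, 2015).
F already ranks below A; the subordination has no effect.

E, A, B, D, C, G, F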